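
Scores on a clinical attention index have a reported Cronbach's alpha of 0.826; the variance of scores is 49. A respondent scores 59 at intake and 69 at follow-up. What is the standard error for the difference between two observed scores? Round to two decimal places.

4.13

σ = 49^(1/2) = 7.000
SEM = 7.000·√(1 − 0.826) ≈ 2.920
Standard error of the difference = 2.920·√2 ≈ 4.129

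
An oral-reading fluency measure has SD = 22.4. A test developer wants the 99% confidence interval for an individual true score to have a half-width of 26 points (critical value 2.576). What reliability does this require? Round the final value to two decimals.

Required SEM = 26 / 2.576 ≈ 10.09317
r = 1 − (SEM / SD)² = 1 − (10.09317 / 22.4)² ≈ 1 − 0.20303 ≈ 0.79697

0.80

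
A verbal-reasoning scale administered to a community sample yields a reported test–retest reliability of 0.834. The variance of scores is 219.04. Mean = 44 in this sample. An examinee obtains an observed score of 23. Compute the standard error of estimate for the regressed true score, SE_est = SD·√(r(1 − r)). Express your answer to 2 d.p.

5.51

σ = 219.04^(1/2) = 14.8000
SE_est = 14.8000·√(0.8340·0.1660) ≃ 5.5068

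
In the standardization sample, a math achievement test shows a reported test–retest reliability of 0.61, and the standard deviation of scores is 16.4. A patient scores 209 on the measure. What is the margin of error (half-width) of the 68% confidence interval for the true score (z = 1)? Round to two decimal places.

SEM = 16.4000 * √(1 − 0.6100) = 16.4000 * √0.3900 ≈ 16.4000 * 0.6245 ≈ 10.2418
1 * SEM ≈ 10.2418

10.24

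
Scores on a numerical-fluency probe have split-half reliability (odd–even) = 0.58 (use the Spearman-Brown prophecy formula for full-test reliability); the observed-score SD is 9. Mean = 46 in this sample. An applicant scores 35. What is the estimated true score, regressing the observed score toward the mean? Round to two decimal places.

r_full = 2·0.58 / (1 + 0.58) ≈ 0.7342
T̂ = 0.7342(35) + 0.2658(46) ≈ 37.9241

37.92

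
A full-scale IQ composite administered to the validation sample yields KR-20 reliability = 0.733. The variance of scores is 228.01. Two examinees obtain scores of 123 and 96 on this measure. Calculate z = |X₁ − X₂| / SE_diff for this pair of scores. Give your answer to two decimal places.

σ = 228.01^(1/2) = 15.1000
SEM = 15.1000×√(1 − 0.7330) ≈ 7.8025
SE_diff = √2 × SEM ≈ 11.0344
z = |123 − 96| / 11.0344 = 27 / 11.0344 ≈ 2.4469

2.45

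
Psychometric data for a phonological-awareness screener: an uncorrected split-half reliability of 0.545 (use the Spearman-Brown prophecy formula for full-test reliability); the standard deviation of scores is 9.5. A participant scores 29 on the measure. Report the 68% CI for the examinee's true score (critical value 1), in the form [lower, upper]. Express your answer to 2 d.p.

r_full = 2·0.545 / (1 + 0.545) ≈ 0.70550
The standard error of measurement is 9.50000·√(1 − 0.70550) ≈ 9.50000·0.54268 ≈ 5.15543.
Margin = 1 · 5.15543 ≈ 5.15543
Interval: (23.84457, 34.15543)

[23.84, 34.16]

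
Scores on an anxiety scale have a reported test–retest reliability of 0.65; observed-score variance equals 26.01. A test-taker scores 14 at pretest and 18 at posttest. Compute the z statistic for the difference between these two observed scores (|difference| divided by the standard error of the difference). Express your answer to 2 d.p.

0.94

SD = √26.01 = 5.10000
The standard error of measurement is 5.10000*√(1 − 0.65000) ≈ 5.10000*0.59161 ≈ 3.01720.
Standard error of the difference = 3.01720·√2 ≈ 4.26697
z = |14 − 18| / 4.26697 = 4 / 4.26697 ≈ 0.93743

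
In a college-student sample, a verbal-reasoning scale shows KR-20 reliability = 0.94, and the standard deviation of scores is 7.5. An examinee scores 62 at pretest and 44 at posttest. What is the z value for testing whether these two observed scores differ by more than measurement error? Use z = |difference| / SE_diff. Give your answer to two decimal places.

SEM = 7.5000 * √(1 − 0.9400) = 7.5000 * √0.0600 ≈ 7.5000 * 0.2449 ≈ 1.8371
Standard error of the difference = 1.8371·√2 ≈ 2.5981
z = 18 / 2.5981 ≈ 6.9282

6.93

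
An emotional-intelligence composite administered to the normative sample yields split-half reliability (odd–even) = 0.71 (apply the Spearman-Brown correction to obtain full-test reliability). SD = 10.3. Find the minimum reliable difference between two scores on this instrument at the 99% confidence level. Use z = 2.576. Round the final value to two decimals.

15.45

Full-length reliability (Spearman-Brown) = 2(0.71)/(1+0.71) ≈ 0.83041
SEM = 10.30000 · √(1 − 0.83041) = 10.30000 · √0.16959 ≈ 10.30000 · 0.41181 ≈ 4.24168
SE_diff = √2 · SEM ≈ 5.99865
Minimum reliable difference = 2.576 · SE_diff ≈ 2.576 · 5.99865 ≈ 15.45251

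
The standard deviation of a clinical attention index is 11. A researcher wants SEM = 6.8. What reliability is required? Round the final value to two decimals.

Required reliability = 1 − (SEM/SD)² = 1 − 0.38215 ≈ 0.61785

0.62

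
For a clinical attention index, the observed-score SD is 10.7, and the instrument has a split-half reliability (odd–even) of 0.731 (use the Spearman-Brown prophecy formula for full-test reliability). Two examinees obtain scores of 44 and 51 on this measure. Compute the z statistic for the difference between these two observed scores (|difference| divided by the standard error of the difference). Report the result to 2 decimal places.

1.17

r_full = 2·0.731 / (1 + 0.731) ≈ 0.84460
SEM = 10.70000 × √(1 − 0.84460) = 10.70000 × √0.15540 ≈ 10.70000 × 0.39421 ≈ 4.21805
Standard error of the difference = 4.21805·√2 ≈ 5.96522
z = |44 − 51| / 5.96522 = 7 / 5.96522 ≈ 1.17347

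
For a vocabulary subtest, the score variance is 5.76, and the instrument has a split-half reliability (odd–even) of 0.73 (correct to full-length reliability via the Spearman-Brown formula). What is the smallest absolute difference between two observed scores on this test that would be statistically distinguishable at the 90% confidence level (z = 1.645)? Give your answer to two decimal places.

2.21

SD = √5.76 ≈ 2.4000
r_full = 2·0.73 / (1 + 0.73) ≈ 0.8439
SEM = 2.4000×√(1 − 0.8439) ≈ 0.9481
SE_diff = SEM × √2 ≈ 0.9481 × 1.4142 ≈ 1.3409
Smallest detectable difference = 1.645×1.3409 ≈ 2.2057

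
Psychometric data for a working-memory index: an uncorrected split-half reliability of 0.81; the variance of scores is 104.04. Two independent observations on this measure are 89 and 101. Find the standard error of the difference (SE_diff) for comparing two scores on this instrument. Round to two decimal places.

σ = 104.04^(1/2) = 10.2000
Full-length reliability (Spearman-Brown) = 2(0.81)/(1+0.81) ≃ 0.8950
SEM = 10.2000 * √(1 − 0.8950) = 10.2000 * √0.1050 ≃ 10.2000 * 0.3240 ≃ 3.3047
SE_diff = √2 * SEM ≃ 4.6736

4.67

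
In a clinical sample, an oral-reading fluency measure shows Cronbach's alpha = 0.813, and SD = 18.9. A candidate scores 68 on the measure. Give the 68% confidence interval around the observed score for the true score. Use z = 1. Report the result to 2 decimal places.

[59.83, 76.17]

SEM = 18.90000×√(1 − 0.81300) ≈ 8.17302
Margin = 1 × 8.17302 ≈ 8.17302
CI = 68 ± 8.17302 → [59.82698, 76.17302]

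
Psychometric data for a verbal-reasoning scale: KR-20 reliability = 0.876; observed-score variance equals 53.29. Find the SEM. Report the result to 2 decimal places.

2.57

SD = √53.29 = 7.3000
SEM = 7.3000 * √(1 − 0.8760) = 7.3000 * √0.1240 ≃ 7.3000 * 0.3521 ≃ 2.5706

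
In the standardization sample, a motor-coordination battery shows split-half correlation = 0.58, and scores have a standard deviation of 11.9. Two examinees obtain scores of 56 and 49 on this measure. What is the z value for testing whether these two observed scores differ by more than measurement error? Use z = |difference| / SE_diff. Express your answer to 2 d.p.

0.81

r_full = 2·0.58 / (1 + 0.58) ≃ 0.734
The standard error of measurement is 11.900×√(1 − 0.734) ≃ 11.900×0.516 ≃ 6.135.
SE_diff = √2 × SEM ≃ 8.677
z = 7 / 8.677 ≃ 0.807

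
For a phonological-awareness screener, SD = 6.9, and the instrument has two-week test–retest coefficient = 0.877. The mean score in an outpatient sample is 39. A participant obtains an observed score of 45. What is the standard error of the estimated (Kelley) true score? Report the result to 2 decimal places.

SE_est = 6.90000×√(0.87700×0.12300) ≈ 2.26622

2.27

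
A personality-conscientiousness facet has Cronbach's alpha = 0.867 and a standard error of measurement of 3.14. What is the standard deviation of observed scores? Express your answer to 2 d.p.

SD = 3.14 / √(1 − 0.867) ≈ 8.610

8.61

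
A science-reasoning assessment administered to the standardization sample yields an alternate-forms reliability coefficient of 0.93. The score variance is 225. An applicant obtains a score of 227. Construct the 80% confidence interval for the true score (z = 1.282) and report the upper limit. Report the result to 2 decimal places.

232.09

SD = √225 ≃ 15.0000
SEM = 15.0000×√(1 − 0.9300) ≃ 3.9686
Margin = 1.282 × 3.9686 ≃ 5.0878
Upper bound: 227 + 5.0878 = 232.0878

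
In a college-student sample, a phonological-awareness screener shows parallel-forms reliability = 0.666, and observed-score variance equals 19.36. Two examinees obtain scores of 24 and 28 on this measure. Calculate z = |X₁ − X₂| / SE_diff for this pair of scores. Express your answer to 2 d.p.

SD = √19.36 = 4.400
SEM = 4.400 * √(1 − 0.666) = 4.400 * √0.334 ≈ 4.400 * 0.578 ≈ 2.543
SE_diff = √2 * SEM ≈ 3.596
z = 4 / 3.596 ≈ 1.112

1.11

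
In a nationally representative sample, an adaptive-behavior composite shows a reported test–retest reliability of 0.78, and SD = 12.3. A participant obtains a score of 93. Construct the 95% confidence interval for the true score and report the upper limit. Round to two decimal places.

SEM = 12.300 · √(1 − 0.780) = 12.300 · √0.220 ≈ 12.300 · 0.469 ≈ 5.769
Half-width = 1.96·5.769 ≈ 11.308
Upper limit = 93 + 11.308 ≈ 104.308

104.31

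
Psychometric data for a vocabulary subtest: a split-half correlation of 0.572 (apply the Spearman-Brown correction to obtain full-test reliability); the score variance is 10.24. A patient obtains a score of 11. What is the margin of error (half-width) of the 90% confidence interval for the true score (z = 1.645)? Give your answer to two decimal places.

SD = √10.24 = 3.2000
Full-length reliability (Spearman-Brown) = 2(0.572)/(1+0.572) ≃ 0.7277
The standard error of measurement is 3.2000×√(1 − 0.7277) ≃ 3.2000×0.5218 ≃ 1.6697.
Half-width = 1.645×1.6697 ≃ 2.7467

2.75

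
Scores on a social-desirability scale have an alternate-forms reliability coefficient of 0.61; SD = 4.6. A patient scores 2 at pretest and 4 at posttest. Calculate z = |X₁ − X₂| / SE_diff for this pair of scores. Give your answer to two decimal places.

0.49

SEM = 4.6000×√(1 − 0.6100) ≈ 2.8727
SE_diff = √2 × SEM ≈ 4.0626
z = |2 − 4| / 4.0626 = 2 / 4.0626 ≈ 0.4923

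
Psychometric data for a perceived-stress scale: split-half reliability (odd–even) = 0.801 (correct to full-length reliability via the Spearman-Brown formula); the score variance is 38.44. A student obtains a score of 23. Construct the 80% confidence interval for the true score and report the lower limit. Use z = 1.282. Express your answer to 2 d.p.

20.36

SD = √38.44 ≈ 6.200
r_full = 2·0.801 / (1 + 0.801) ≈ 0.890
The standard error of measurement is 6.200×√(1 − 0.890) ≈ 6.200×0.332 ≈ 2.061.
Half-width = 1.282×2.061 ≈ 2.642
Lower bound: 23 − 2.642 = 20.358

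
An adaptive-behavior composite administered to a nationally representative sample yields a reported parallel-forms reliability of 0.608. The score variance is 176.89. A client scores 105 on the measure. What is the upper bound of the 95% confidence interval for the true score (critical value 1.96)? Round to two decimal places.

121.32

SD = √176.89 = 13.30000
SEM = 13.30000·√(1 − 0.60800) ≈ 8.32712
1.96 · SEM ≈ 16.32115
Upper limit = 105 + 16.32115 ≈ 121.32115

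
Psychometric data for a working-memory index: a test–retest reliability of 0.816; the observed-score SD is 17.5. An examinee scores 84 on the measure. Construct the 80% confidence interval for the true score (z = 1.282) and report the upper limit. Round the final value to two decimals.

SEM = 17.500×√(1 − 0.816) ≈ 7.507
1.282 × SEM ≈ 9.624
Upper limit = 84 + 9.624 ≈ 93.624

93.62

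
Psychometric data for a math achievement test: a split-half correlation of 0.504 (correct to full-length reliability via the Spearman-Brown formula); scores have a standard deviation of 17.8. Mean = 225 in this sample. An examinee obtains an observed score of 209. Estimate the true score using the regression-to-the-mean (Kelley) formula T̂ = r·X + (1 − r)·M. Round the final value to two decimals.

Full-length reliability (Spearman-Brown) = 2(0.504)/(1+0.504) ≃ 0.670
Estimated true score = 0.670×209 + (1 − 0.670)×225 ≃ 214.277

214.28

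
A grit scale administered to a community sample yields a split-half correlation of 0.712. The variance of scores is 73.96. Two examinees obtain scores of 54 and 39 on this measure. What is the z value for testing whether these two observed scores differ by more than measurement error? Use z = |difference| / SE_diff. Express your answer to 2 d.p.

3.01

SD = √73.96 ≃ 8.600
Full-length reliability (Spearman-Brown) = 2(0.712)/(1+0.712) ≃ 0.832
SEM = 8.600 * √(1 − 0.832) = 8.600 * √0.168 ≃ 8.600 * 0.410 ≃ 3.527
Standard error of the difference = 3.527·√2 ≃ 4.988
z = |54 − 39| / 4.988 = 15 / 4.988 ≃ 3.007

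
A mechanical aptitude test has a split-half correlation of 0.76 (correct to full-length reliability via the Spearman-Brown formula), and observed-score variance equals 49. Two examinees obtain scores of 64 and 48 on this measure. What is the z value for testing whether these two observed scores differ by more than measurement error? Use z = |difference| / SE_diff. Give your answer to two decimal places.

σ = 49^(1/2) = 7.000
Spearman-Brown: r = 2(0.76) / (1 + 0.76) = 1.520 / 1.760 ≃ 0.864
SEM = 7.000 · √(1 − 0.864) = 7.000 · √0.136 ≃ 7.000 · 0.369 ≃ 2.585
Standard error of the difference = 2.585·√2 ≃ 3.656
z = |64 − 48| / 3.656 = 16 / 3.656 ≃ 4.377

4.38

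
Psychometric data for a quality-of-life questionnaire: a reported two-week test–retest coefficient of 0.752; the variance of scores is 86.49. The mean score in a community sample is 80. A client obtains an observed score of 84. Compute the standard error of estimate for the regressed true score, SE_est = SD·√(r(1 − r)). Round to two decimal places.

SD = √86.49 ≈ 9.300
SE_est = SD * √(r(1 − r)) = 9.300 * √0.186 ≈ 9.300 * 0.432 ≈ 4.016

4.02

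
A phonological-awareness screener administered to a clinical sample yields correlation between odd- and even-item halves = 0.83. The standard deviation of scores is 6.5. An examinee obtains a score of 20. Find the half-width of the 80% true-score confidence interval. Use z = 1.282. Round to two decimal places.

Full-length reliability (Spearman-Brown) = 2(0.83)/(1+0.83) ≈ 0.907
SEM = 6.500·√(1 − 0.907) ≈ 1.981
Half-width = 1.282·1.981 ≈ 2.540

2.54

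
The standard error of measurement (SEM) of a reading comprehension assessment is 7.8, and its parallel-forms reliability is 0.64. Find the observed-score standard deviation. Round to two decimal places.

13.00

SD = 7.8 / √(1 − 0.64) ≃ 13.000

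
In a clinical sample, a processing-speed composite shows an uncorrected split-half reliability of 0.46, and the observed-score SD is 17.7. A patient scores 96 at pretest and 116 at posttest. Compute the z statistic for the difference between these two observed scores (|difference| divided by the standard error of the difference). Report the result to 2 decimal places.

r_full = 2·0.46 / (1 + 0.46) ≃ 0.6301
The standard error of measurement is 17.7000·√(1 − 0.6301) ≃ 17.7000·0.6082 ≃ 10.7645.
SE_diff = √2 · SEM ≃ 15.2233
z = 20 / 15.2233 ≃ 1.3138

1.31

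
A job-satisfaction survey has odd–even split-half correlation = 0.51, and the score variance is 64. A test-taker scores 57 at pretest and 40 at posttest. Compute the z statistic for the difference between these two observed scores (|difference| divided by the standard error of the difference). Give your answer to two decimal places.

SD = √64 ≈ 8.0000
Full-length reliability (Spearman-Brown) = 2(0.51)/(1+0.51) ≈ 0.6755
SEM = 8.0000 · √(1 − 0.6755) = 8.0000 · √0.3245 ≈ 8.0000 · 0.5697 ≈ 4.5572
SE_diff = SEM · √2 ≈ 4.5572 · 1.4142 ≈ 6.4449
z = |57 − 40| / 6.4449 = 17 / 6.4449 ≈ 2.6378

2.64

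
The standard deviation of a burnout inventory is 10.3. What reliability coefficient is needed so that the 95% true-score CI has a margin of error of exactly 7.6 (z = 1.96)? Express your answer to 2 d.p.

0.86

Required SEM = 7.6 / 1.96 ≈ 3.8776
Required reliability = 1 − (SEM/SD)² = 1 − 0.1417 ≈ 0.8583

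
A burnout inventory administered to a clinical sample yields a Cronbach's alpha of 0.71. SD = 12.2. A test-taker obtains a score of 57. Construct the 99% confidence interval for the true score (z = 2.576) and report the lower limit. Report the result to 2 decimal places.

40.08

SEM = 12.200×√(1 − 0.710) ≃ 6.570
Half-width = 2.576×6.570 ≃ 16.924
Lower bound: 57 − 16.924 = 40.076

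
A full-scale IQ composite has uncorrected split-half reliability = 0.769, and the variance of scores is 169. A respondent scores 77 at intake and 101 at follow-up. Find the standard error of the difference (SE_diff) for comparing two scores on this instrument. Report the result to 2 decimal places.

SD = √169 = 13.000
r_full = 2·0.769 / (1 + 0.769) ≈ 0.869
SEM = 13.000 × √(1 − 0.869) = 13.000 × √0.131 ≈ 13.000 × 0.361 ≈ 4.698
SE_diff = SEM × √2 ≈ 4.698 × 1.414 ≈ 6.644

6.64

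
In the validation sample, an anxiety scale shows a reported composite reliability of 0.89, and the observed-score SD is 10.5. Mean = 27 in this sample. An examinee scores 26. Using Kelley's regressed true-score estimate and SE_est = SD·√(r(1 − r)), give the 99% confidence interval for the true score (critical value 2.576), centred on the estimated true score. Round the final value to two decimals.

T̂ = 0.890(26) + 0.110(27) ≈ 26.110
SE_est = SD · √(r(1 − r)) = 10.500 · √0.098 ≈ 10.500 · 0.313 ≈ 3.285
CI = 26.110 ± 2.576 · 3.285 → [17.647, 34.573]

[17.65, 34.57]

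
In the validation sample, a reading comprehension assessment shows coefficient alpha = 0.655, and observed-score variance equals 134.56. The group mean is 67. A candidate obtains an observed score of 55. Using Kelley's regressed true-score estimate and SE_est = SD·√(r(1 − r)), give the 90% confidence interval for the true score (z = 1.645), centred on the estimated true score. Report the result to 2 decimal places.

SD = √134.56 = 11.600
T̂ = r·X + (1 − r)·M = 0.655×55 + 0.345×67 = 36.025 + 23.115 ≈ 59.140
SE_est = SD × √(r(1 − r)) = 11.600 × √0.226 ≈ 11.600 × 0.475 ≈ 5.514
90% CI: 59.140 ± 9.071 ≈ (50.069, 68.211)

[50.07, 68.21]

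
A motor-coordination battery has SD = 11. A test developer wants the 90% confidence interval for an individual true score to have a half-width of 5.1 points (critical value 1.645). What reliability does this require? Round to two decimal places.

0.92

Required SEM = 5.1 / 1.645 ≈ 3.1003
r = 1 − (SEM / SD)² = 1 − (3.1003 / 11)² ≈ 1 − 0.0794 ≈ 0.9206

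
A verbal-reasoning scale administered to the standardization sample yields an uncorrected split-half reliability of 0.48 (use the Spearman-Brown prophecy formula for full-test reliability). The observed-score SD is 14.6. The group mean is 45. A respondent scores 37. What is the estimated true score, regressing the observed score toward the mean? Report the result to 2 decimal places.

r_full = 2·0.48 / (1 + 0.48) ≈ 0.64865
T̂ = 0.64865(37) + 0.35135(45) ≈ 39.81081

39.81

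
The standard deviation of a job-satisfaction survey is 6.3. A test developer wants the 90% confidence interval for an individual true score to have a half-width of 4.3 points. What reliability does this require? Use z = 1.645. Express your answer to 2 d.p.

0.83

Required SEM = 4.3 / 1.645 ≃ 2.614
r = 1 − (SEM / SD)² = 1 − (2.614 / 6.3)² ≃ 1 − 0.172 ≃ 0.828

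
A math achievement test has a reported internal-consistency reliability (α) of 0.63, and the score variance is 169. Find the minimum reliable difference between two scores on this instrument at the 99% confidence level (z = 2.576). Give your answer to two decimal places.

σ = 169^(1/2) = 13.0000
The standard error of measurement is 13.0000×√(1 − 0.6300) ≃ 13.0000×0.6083 ≃ 7.9076.
SE_diff = √2 × SEM ≃ 11.1830
Minimum reliable difference = 2.576 × SE_diff ≃ 2.576 × 11.1830 ≃ 28.8075

28.81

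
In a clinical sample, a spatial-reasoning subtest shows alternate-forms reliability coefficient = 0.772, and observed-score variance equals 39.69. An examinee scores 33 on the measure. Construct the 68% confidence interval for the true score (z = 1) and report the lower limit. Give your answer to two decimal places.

29.99

σ = 39.69^(1/2) = 6.3000
SEM = 6.3000 * √(1 − 0.7720) = 6.3000 * √0.2280 ≃ 6.3000 * 0.4775 ≃ 3.0082
Half-width = 1*3.0082 ≃ 3.0082
Lower bound: 33 − 3.0082 = 29.9918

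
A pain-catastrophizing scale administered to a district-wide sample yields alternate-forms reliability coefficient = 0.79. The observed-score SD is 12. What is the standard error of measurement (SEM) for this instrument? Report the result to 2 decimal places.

The standard error of measurement is 12.000*√(1 − 0.790) ≈ 12.000*0.458 ≈ 5.499.

5.50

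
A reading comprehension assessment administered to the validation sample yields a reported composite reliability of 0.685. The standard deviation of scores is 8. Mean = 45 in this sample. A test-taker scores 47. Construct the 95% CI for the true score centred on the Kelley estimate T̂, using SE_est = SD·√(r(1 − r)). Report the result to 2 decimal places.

[39.09, 53.65]

T̂ = r·X + (1 − r)·M = 0.685*47 + 0.315*45 = 32.195 + 14.175 ≃ 46.370
SE_est = SD * √(r(1 − r)) = 8.000 * √0.216 ≃ 8.000 * 0.465 ≃ 3.716
CI = 46.370 ± 1.96 * 3.716 → [39.086, 53.654]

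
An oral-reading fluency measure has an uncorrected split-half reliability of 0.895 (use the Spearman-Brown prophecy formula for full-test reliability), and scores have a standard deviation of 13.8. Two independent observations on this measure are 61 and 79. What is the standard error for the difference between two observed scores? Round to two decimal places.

Full-length reliability (Spearman-Brown) = 2(0.895)/(1+0.895) ≃ 0.9446
SEM = 13.8000×√(1 − 0.9446) ≃ 3.2484
SE_diff = SEM × √2 ≃ 3.2484 × 1.4142 ≃ 4.5939

4.59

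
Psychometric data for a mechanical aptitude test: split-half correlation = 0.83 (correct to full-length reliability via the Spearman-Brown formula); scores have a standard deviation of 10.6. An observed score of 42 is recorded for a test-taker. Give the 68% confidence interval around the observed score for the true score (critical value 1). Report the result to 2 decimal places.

[38.77, 45.23]

Full-length reliability (Spearman-Brown) = 2(0.83)/(1+0.83) ≈ 0.907
SEM = 10.600 * √(1 − 0.907) = 10.600 * √0.093 ≈ 10.600 * 0.305 ≈ 3.231
1 * SEM ≈ 3.231
Interval: (38.769, 45.231)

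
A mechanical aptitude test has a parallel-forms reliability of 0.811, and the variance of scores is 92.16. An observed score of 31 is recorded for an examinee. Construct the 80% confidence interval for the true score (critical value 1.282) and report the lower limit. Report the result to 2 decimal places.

25.65

σ = 92.16^(1/2) = 9.600
SEM = 9.600 × √(1 − 0.811) = 9.600 × √0.189 ≈ 9.600 × 0.435 ≈ 4.174
1.282 × SEM ≈ 5.350
Lower bound: 31 − 5.350 = 25.650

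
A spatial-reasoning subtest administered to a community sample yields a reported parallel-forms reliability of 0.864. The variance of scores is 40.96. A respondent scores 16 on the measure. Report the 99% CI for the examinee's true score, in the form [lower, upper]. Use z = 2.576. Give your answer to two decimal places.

[9.92, 22.08]

SD = √40.96 = 6.40000
SEM = 6.40000·√(1 − 0.86400) ≈ 2.36020
2.576 · SEM ≈ 6.07988
CI = 16 ± 6.07988 → [9.92012, 22.07988]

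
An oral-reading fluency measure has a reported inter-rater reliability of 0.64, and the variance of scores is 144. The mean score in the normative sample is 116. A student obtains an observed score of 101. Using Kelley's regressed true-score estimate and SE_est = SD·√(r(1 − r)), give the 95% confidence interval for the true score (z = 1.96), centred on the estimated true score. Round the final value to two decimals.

[95.11, 117.69]

SD = √144 ≈ 12.000
Estimated true score = 0.640*101 + (1 − 0.640)*116 ≈ 106.400
SE_est = 12.000*√(0.640*0.360) ≈ 5.760
95% CI: 106.400 ± 11.290 ≈ (95.110, 117.690)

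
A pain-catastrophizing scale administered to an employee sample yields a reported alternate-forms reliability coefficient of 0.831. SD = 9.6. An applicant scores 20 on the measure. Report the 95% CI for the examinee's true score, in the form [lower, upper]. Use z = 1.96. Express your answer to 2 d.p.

The standard error of measurement is 9.60000·√(1 − 0.83100) ≈ 9.60000·0.41110 ≈ 3.94652.
Half-width = 1.96·3.94652 ≈ 7.73518
95% CI: 20 ± 7.73518 = [12.26482, 27.73518]

[12.26, 27.74]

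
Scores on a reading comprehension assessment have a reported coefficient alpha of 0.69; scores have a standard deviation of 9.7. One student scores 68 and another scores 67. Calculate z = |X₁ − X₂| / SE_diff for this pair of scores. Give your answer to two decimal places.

The standard error of measurement is 9.7000·√(1 − 0.6900) ≃ 9.7000·0.5568 ≃ 5.4007.
SE_diff = SEM · √2 ≃ 5.4007 · 1.4142 ≃ 7.6378
z = |68 − 67| / 7.6378 = 1 / 7.6378 ≃ 0.1309

0.13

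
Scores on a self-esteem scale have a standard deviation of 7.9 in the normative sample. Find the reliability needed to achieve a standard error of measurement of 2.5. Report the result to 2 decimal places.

Required reliability = 1 − (SEM/SD)² = 1 − 0.10014 ≈ 0.89986

0.90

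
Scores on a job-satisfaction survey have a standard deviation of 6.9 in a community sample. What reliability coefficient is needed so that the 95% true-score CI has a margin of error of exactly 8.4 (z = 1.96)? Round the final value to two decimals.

SEM needed = half-width / z = 8.4/1.96 ≃ 4.2857
r = 1 − (4.2857/6.9)² ≃ 1 − 0.3858 ≃ 0.6142

0.61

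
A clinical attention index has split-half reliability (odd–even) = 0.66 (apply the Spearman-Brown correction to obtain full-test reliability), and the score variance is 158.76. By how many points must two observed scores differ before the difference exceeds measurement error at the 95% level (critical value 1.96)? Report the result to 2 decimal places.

σ = 158.76^(1/2) = 12.6000
r_full = 2·0.66 / (1 + 0.66) ≃ 0.7952
SEM = 12.6000·√(1 − 0.7952) ≃ 5.7024
Standard error of the difference = 5.7024·√2 ≃ 8.0644
Smallest detectable difference = 1.96·8.0644 ≃ 15.8062

15.81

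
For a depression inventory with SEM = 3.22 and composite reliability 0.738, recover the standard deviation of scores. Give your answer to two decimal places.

6.29

SD = 3.22 / √(1 − 0.738) ≈ 6.29079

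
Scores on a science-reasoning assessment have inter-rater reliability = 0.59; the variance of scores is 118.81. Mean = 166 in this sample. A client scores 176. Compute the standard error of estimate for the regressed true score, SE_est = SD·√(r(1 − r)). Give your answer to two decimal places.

σ = 118.81^(1/2) = 10.900
SE_est = SD × √(r(1 − r)) = 10.900 × √0.242 ≈ 10.900 × 0.492 ≈ 5.361

5.36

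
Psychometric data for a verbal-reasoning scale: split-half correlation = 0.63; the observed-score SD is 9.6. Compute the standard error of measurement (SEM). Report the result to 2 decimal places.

r_full = 2·0.63 / (1 + 0.63) ≈ 0.773
SEM = 9.600·√(1 − 0.773) ≈ 4.574

4.57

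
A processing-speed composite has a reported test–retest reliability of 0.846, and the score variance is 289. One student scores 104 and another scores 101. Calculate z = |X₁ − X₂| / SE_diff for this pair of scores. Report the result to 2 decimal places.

SD = √289 ≈ 17.0000
SEM = 17.0000*√(1 − 0.8460) ≈ 6.6713
SE_diff = √2 * SEM ≈ 9.4346
z = 3 / 9.4346 ≈ 0.3180

0.32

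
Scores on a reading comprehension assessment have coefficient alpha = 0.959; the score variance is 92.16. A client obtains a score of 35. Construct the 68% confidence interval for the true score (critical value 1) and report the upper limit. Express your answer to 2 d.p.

36.94

σ = 92.16^(1/2) = 9.6000
SEM = 9.6000·√(1 − 0.9590) ≈ 1.9439
Half-width = 1·1.9439 ≈ 1.9439
Upper bound: 35 + 1.9439 = 36.9439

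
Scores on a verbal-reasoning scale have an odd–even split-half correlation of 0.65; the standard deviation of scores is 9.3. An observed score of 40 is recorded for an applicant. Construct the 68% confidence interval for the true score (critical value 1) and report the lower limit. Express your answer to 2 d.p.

35.72

r_full = 2·0.65 / (1 + 0.65) ≈ 0.78788
SEM = 9.30000·√(1 − 0.78788) ≈ 4.28327
Margin = 1 · 4.28327 ≈ 4.28327
Lower bound: 40 − 4.28327 = 35.71673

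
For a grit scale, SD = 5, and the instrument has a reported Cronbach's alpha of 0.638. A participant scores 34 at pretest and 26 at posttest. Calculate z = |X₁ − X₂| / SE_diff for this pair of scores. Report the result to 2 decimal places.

1.88

SEM = 5.0000·√(1 − 0.6380) ≈ 3.0083
SE_diff = √2 · SEM ≈ 4.2544
z = |34 − 26| / 4.2544 = 8 / 4.2544 ≈ 1.8804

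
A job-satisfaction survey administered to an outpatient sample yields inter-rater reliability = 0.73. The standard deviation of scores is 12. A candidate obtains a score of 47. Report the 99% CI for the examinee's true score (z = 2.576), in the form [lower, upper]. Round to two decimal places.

SEM = 12.00000 * √(1 − 0.73000) = 12.00000 * √0.27000 ≈ 12.00000 * 0.51962 ≈ 6.23538
Half-width = 2.576*6.23538 ≈ 16.06235
CI = 47 ± 16.06235 → [30.93765, 63.06235]

[30.94, 63.06]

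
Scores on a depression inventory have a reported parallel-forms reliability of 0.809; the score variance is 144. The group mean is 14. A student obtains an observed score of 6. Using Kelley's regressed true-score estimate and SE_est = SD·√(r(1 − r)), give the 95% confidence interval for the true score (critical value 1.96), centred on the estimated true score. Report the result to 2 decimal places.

[-1.72, 16.77]

SD = √144 ≈ 12.00000
T̂ = r·X + (1 − r)·M = 0.80900*6 + 0.19100*14 = 4.85400 + 2.67400 ≈ 7.52800
SE_est = SD * √(r(1 − r)) = 12.00000 * √0.15452 ≈ 12.00000 * 0.39309 ≈ 4.71707
95% CI: 7.52800 ± 9.24545 ≈ (-1.71745, 16.77345)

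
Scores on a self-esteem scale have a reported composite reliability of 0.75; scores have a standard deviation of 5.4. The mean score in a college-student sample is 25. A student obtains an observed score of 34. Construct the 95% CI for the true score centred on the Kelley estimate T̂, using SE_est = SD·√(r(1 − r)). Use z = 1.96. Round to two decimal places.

[27.17, 36.33]

Estimated true score = 0.7500*34 + (1 − 0.7500)*25 ≈ 31.7500
SE_est = 5.4000·√[r(1 − r)] ≈ 2.3383
95% CI: 31.7500 ± 4.5830 ≈ (27.1670, 36.3330)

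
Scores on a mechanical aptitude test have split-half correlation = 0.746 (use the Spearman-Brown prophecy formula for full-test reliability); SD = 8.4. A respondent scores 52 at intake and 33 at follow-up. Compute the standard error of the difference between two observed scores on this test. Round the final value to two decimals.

4.53

r_full = 2·0.746 / (1 + 0.746) ≈ 0.8545
SEM = 8.4000 × √(1 − 0.8545) = 8.4000 × √0.1455 ≈ 8.4000 × 0.3814 ≈ 3.2039
SE_diff = √2 × SEM ≈ 4.5309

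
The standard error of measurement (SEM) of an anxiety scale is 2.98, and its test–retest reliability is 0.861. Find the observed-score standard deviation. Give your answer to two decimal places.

SD = SEM / √(1 − r) = 2.98 / √0.1390 ≃ 2.98 / 0.3728 ≃ 7.9930

7.99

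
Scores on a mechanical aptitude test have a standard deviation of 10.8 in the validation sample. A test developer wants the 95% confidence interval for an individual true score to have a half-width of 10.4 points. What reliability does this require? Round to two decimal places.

0.76

SEM needed = half-width / z = 10.4/1.96 ≈ 5.3061
r = 1 − (5.3061/10.8)² ≈ 1 − 0.2414 ≈ 0.7586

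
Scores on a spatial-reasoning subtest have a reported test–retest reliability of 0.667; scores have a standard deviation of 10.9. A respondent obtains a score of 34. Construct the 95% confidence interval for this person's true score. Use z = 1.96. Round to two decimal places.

The standard error of measurement is 10.90000×√(1 − 0.66700) ≈ 10.90000×0.57706 ≈ 6.28997.
1.96 × SEM ≈ 12.32834
95% CI: 34 ± 12.32834 = [21.67166, 46.32834]

[21.67, 46.33]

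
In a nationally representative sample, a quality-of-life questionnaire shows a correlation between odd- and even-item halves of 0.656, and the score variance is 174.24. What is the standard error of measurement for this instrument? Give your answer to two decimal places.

6.02

SD = √174.24 ≈ 13.20000
Spearman-Brown: r = 2(0.656) / (1 + 0.656) = 1.31200 / 1.65600 ≈ 0.79227
The standard error of measurement is 13.20000*√(1 − 0.79227) ≈ 13.20000*0.45577 ≈ 6.01621.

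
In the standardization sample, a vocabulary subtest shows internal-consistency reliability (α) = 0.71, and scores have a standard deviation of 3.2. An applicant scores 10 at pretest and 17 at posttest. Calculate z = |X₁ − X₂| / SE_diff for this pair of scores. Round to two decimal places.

2.87

SEM = 3.2000 * √(1 − 0.7100) = 3.2000 * √0.2900 ≃ 3.2000 * 0.5385 ≃ 1.7233
Standard error of the difference = 1.7233·√2 ≃ 2.4370
z = 7 / 2.4370 ≃ 2.8723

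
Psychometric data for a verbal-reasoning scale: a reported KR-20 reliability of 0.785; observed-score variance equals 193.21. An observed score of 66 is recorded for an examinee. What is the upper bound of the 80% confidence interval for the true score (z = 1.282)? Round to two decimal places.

74.26

SD = √193.21 ≈ 13.900
SEM = 13.900×√(1 − 0.785) ≈ 6.445
1.282 × SEM ≈ 8.263
Upper bound: 66 + 8.263 = 74.263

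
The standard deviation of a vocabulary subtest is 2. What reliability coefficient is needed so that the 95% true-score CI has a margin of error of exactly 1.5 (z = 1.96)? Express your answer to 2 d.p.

Required SEM = 1.5 / 1.96 ≈ 0.765
r = 1 − (0.765/2)² ≈ 1 − 0.146 ≈ 0.854

0.85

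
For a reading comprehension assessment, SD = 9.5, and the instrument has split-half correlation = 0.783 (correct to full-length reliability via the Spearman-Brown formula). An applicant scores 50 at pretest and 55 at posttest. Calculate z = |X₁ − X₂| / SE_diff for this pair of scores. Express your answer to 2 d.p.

Spearman-Brown: r = 2(0.783) / (1 + 0.783) = 1.566 / 1.783 ≃ 0.878
SEM = 9.500·√(1 − 0.878) ≃ 3.314
SE_diff = SEM · √2 ≃ 3.314 · 1.414 ≃ 4.687
z = |50 − 55| / 4.687 = 5 / 4.687 ≃ 1.067

1.07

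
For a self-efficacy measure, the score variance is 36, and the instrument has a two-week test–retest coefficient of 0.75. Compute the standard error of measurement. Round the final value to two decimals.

3.00

SD = √36 = 6.00000
SEM = 6.00000 * √(1 − 0.75000) = 6.00000 * √0.25000 ≃ 6.00000 * 0.50000 ≃ 3.00000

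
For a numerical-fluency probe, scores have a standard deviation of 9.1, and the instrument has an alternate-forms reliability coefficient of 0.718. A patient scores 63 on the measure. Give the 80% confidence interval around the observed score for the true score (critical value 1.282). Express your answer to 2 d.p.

[56.80, 69.20]

The standard error of measurement is 9.1000×√(1 − 0.7180) ≈ 9.1000×0.5310 ≈ 4.8324.
1.282 × SEM ≈ 6.1952
CI = 63 ± 6.1952 → [56.8048, 69.1952]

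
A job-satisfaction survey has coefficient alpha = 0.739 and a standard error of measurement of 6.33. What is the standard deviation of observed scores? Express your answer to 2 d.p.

12.39

σ = SEM·(1 − r)^(−1/2) ≈ 6.33*1.95740 ≈ 12.39035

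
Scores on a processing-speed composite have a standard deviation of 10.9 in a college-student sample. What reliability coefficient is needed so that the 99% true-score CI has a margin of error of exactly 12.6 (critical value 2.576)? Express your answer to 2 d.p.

Required SEM = 12.6 / 2.576 ≈ 4.8913
Required reliability = 1 − (SEM/SD)² = 1 − 0.2014 ≈ 0.7986

0.80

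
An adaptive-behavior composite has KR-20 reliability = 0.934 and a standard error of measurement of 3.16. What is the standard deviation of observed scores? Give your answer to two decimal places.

σ = SEM·(1 − r)^(−1/2) ≈ 3.16·3.8925 ≈ 12.3003

12.30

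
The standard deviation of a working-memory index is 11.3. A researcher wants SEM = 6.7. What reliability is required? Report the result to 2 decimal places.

r = 1 − (6.700/11.3)² ≈ 1 − 0.352 ≈ 0.648

0.65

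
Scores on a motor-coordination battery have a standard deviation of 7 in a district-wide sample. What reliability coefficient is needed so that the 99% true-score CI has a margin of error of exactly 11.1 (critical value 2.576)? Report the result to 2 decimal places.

0.62

SEM needed = half-width / z = 11.1/2.576 ≈ 4.3090
Required reliability = 1 − (SEM/SD)² = 1 − 0.3789 ≈ 0.6211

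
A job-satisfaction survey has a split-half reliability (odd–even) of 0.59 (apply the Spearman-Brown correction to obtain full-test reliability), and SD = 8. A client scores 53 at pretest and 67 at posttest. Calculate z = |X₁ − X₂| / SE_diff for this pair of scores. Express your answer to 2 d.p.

2.44

r_full = 2·0.59 / (1 + 0.59) ≈ 0.7421
SEM = 8.0000 * √(1 − 0.7421) = 8.0000 * √0.2579 ≈ 8.0000 * 0.5078 ≈ 4.0624
SE_diff = SEM * √2 ≈ 4.0624 * 1.4142 ≈ 5.7451
z = 14 / 5.7451 ≈ 2.4369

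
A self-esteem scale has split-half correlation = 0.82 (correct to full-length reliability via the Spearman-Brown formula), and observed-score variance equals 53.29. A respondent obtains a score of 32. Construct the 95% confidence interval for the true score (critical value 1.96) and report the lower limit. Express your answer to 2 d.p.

27.50

σ = 53.29^(1/2) = 7.300
Full-length reliability (Spearman-Brown) = 2(0.82)/(1+0.82) ≈ 0.901
SEM = 7.300 * √(1 − 0.901) = 7.300 * √0.099 ≈ 7.300 * 0.314 ≈ 2.296
Margin = 1.96 * 2.296 ≈ 4.500
Lower limit = 32 − 4.500 ≈ 27.500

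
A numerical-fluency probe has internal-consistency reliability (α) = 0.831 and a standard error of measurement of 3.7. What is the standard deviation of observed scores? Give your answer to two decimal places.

SD = SEM / √(1 − r) = 3.7 / √0.169 ≈ 3.7 / 0.411 ≈ 9.000

9.00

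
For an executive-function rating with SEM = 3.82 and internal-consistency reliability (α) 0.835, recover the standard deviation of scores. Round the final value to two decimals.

9.40

SD = 3.82 / √(1 − 0.835) ≈ 9.40419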